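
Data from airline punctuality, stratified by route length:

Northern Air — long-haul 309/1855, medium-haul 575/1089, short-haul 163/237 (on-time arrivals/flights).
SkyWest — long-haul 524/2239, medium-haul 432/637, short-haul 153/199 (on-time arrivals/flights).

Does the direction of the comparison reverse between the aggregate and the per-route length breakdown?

Long-haul: Northern Air 309/1855 = 16.7%, SkyWest 524/2239 = 23.4% → SkyWest
Medium-haul: Northern Air 575/1089 = 52.8%, SkyWest 432/637 = 67.8% → SkyWest
Short-haul: Northern Air 163/237 = 68.8%, SkyWest 153/199 = 76.9% → SkyWest
Overall: Northern Air 1047/3181 = 32.9%, SkyWest 1109/3075 = 36.1% → SkyWest
SkyWest wins overall and in every route group — no reversal.

No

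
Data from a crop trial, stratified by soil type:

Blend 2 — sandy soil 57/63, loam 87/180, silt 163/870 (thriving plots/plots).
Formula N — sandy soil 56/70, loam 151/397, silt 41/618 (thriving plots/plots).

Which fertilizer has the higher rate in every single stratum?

Sandy soil: Blend 2 57/63 = 90.5%, Formula N 56/70 = 80.0% → Blend 2
Loam: Blend 2 87/180 = 48.3%, Formula N 151/397 = 38.0% → Blend 2
Silt: Blend 2 163/870 = 18.7%, Formula N 41/618 = 6.6% → Blend 2
Blend 2 has the higher rate in all 3 groups.

Blend 2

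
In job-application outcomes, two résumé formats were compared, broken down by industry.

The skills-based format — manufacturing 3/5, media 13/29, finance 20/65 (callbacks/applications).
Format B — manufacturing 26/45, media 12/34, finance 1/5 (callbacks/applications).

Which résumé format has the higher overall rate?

Manufacturing: the skills-based format 3/5 = 60.0%, Format B 26/45 = 57.8% → the skills-based format
Media: the skills-based format 13/29 = 44.8%, Format B 12/34 = 35.3% → the skills-based format
Finance: the skills-based format 20/65 = 30.8%, Format B 1/5 = 20.0% → the skills-based format
Overall: the skills-based format 36/99 = 36.4%, Format B 39/84 = 46.4% → Format B
(The skills-based format wins every industry group but Format B wins overall — the skills-based format's applications skew toward the low-rate finance group.)

Format B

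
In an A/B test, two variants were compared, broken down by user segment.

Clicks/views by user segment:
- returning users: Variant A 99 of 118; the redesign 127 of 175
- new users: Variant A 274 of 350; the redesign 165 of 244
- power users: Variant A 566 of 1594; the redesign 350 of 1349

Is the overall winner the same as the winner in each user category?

Returning users: Variant A 99/118 = 83.9%, the redesign 127/175 = 72.6% → Variant A
New users: Variant A 274/350 = 78.3%, the redesign 165/244 = 67.6% → Variant A
Power users: Variant A 566/1594 = 35.5%, the redesign 350/1349 = 25.9% → Variant A
Overall: Variant A 939/2062 = 45.5%, the redesign 642/1768 = 36.3% → Variant A
Variant A wins overall and in every user group — no reversal.

Yes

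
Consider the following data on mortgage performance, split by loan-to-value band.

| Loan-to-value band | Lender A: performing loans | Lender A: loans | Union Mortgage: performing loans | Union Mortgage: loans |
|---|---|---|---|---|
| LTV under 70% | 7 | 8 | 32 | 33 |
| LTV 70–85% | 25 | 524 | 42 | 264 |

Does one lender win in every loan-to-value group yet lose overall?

LTV under 70%: Lender A 7/8 = 87.5%, Union Mortgage 32/33 = 97.0% → Union Mortgage
LTV 70–85%: Lender A 25/524 = 4.8%, Union Mortgage 42/264 = 15.9% → Union Mortgage
Overall: Lender A 32/532 = 6.0%, Union Mortgage 74/297 = 24.9% → Union Mortgage
Union Mortgage wins overall and in every loan-to-value group — no reversal.

No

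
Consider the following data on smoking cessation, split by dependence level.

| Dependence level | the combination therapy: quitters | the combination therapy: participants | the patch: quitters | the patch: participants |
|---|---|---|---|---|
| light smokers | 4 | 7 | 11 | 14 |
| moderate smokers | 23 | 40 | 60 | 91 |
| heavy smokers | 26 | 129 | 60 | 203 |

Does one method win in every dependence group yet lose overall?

No

Light smokers: the combination therapy 4/7 = 57.1%, the patch 11/14 = 78.6% → the patch
Moderate smokers: the combination therapy 23/40 = 57.5%, the patch 60/91 = 65.9% → the patch
Heavy smokers: the combination therapy 26/129 = 20.2%, the patch 60/203 = 29.6% → the patch
Overall: the combination therapy 53/176 = 30.1%, the patch 131/308 = 42.5% → the patch
The patch wins overall and in every dependence group — no reversal.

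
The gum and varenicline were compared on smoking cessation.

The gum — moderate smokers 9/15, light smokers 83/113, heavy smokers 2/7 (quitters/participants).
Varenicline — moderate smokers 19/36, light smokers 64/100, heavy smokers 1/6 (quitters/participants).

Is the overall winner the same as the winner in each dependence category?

Moderate smokers: the gum 9/15 = 60.0%, varenicline 19/36 = 52.8% → the gum
Light smokers: the gum 83/113 = 73.5%, varenicline 64/100 = 64.0% → the gum
Heavy smokers: the gum 2/7 = 28.6%, varenicline 1/6 = 16.7% → the gum
Overall: the gum 94/135 = 69.6%, varenicline 84/142 = 59.2% → the gum
The gum wins overall and in every dependence group — no reversal.

Yes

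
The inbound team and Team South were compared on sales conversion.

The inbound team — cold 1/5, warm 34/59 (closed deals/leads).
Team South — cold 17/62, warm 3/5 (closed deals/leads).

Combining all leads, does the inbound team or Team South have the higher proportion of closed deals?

Cold: the inbound team 1/5 = 20.0%, Team South 17/62 = 27.4% → Team South
Warm: the inbound team 34/59 = 57.6%, Team South 3/5 = 60.0% → Team South
Overall: the inbound team 35/64 = 54.7%, Team South 20/67 = 29.9% → the inbound team
(Team South wins every lead group but the inbound team wins overall — Team South's leads skew toward the low-rate cold group.)

the inbound team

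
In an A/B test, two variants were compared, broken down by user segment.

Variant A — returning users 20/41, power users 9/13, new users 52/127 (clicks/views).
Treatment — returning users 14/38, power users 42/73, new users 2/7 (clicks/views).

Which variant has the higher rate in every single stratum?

Variant A

Returning users: Variant A 20/41 = 48.8%, Treatment 14/38 = 36.8% → Variant A
Power users: Variant A 9/13 = 69.2%, Treatment 42/73 = 57.5% → Variant A
New users: Variant A 52/127 = 40.9%, Treatment 2/7 = 28.6% → Variant A
Variant A has the higher rate in all 3 groups.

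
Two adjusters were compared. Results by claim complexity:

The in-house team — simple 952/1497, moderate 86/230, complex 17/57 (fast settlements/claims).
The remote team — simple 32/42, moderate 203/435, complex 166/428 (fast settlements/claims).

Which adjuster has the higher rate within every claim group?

the remote team

Simple: the in-house team 952/1497 = 63.6%, the remote team 32/42 = 76.2% → the remote team
Moderate: the in-house team 86/230 = 37.4%, the remote team 203/435 = 46.7% → the remote team
Complex: the in-house team 17/57 = 29.8%, the remote team 166/428 = 38.8% → the remote team
The remote team has the higher rate in all 3 groups.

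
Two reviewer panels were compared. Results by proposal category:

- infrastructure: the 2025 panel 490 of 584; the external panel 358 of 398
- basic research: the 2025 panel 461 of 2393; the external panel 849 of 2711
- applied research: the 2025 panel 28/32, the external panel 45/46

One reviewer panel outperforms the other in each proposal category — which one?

the external panel

Infrastructure: the 2025 panel 490/584 = 83.9%, the external panel 358/398 = 89.9% → the external panel
Basic research: the 2025 panel 461/2393 = 19.3%, the external panel 849/2711 = 31.3% → the external panel
Applied research: the 2025 panel 28/32 = 87.5%, the external panel 45/46 = 97.8% → the external panel
The external panel has the higher rate in all 3 groups.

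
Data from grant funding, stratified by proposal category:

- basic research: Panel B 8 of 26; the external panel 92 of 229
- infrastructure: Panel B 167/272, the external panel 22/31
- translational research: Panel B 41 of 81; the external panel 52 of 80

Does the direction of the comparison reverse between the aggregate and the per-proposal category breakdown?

Yes

Basic research: Panel B 8/26 = 30.8%, the external panel 92/229 = 40.2% → the external panel
Infrastructure: Panel B 167/272 = 61.4%, the external panel 22/31 = 71.0% → the external panel
Translational research: Panel B 41/81 = 50.6%, the external panel 52/80 = 65.0% → the external panel
Overall: Panel B 216/379 = 57.0%, the external panel 166/340 = 48.8% → Panel B
The external panel wins each proposal group but Panel B wins overall — the comparison reverses. The external panel's proposals skew toward basic research, which has a lower base rate.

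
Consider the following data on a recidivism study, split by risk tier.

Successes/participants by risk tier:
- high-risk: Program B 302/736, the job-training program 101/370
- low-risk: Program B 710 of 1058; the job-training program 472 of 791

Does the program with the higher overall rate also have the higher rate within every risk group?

High-risk: Program B 302/736 = 41.0%, the job-training program 101/370 = 27.3% → Program B
Low-risk: Program B 710/1058 = 67.1%, the job-training program 472/791 = 59.7% → Program B
Overall: Program B 1012/1794 = 56.4%, the job-training program 573/1161 = 49.4% → Program B
Program B wins overall and in every risk group — no reversal.

Yes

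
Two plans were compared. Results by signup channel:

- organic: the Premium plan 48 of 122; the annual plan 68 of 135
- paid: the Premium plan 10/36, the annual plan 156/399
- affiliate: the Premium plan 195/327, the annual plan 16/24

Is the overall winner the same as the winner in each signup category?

No

Organic: the Premium plan 48/122 = 39.3%, the annual plan 68/135 = 50.4% → the annual plan
Paid: the Premium plan 10/36 = 27.8%, the annual plan 156/399 = 39.1% → the annual plan
Affiliate: the Premium plan 195/327 = 59.6%, the annual plan 16/24 = 66.7% → the annual plan
Overall: the Premium plan 253/485 = 52.2%, the annual plan 240/558 = 43.0% → the Premium plan
The annual plan wins each signup group but the Premium plan wins overall — the comparison reverses. The annual plan's customers skew toward paid, which has a lower base rate.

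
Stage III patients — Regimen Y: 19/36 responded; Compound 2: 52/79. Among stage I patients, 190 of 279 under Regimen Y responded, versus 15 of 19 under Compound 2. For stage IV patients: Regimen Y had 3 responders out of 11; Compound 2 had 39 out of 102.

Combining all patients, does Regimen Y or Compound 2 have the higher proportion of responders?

Regimen Y

Stage III: Regimen Y 19/36 = 52.8%, Compound 2 52/79 = 65.8% → Compound 2
Stage I: Regimen Y 190/279 = 68.1%, Compound 2 15/19 = 78.9% → Compound 2
Stage IV: Regimen Y 3/11 = 27.3%, Compound 2 39/102 = 38.2% → Compound 2
Overall: Regimen Y 212/326 = 65.0%, Compound 2 106/200 = 53.0% → Regimen Y
(Compound 2 wins every disease group but Regimen Y wins overall — Compound 2's patients skew toward the low-rate stage IV group.)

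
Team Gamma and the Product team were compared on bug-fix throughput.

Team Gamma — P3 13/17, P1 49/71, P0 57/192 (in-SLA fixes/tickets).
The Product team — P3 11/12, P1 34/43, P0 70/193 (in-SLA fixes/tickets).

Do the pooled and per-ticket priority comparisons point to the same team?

Yes

P3: Team Gamma 13/17 = 76.5%, the Product team 11/12 = 91.7% → the Product team
P1: Team Gamma 49/71 = 69.0%, the Product team 34/43 = 79.1% → the Product team
P0: Team Gamma 57/192 = 29.7%, the Product team 70/193 = 36.3% → the Product team
Overall: Team Gamma 119/280 = 42.5%, the Product team 115/248 = 46.4% → the Product team
The Product team wins overall and in every ticket group — no reversal.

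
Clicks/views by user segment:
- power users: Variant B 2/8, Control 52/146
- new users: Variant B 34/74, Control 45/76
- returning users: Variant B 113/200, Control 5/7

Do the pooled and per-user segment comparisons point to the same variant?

Power users: Variant B 2/8 = 25.0%, Control 52/146 = 35.6% → Control
New users: Variant B 34/74 = 45.9%, Control 45/76 = 59.2% → Control
Returning users: Variant B 113/200 = 56.5%, Control 5/7 = 71.4% → Control
Overall: Variant B 149/282 = 52.8%, Control 102/229 = 44.5% → Variant B
Control wins each user group but Variant B wins overall — the comparison reverses. Control's views skew toward power users, which has a lower base rate.

No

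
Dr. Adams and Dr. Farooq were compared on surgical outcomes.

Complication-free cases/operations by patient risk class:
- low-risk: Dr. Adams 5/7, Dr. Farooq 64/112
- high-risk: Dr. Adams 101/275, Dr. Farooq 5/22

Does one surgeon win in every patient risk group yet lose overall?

Low-risk: Dr. Adams 5/7 = 71.4%, Dr. Farooq 64/112 = 57.1% → Dr. Adams
High-risk: Dr. Adams 101/275 = 36.7%, Dr. Farooq 5/22 = 22.7% → Dr. Adams
Overall: Dr. Adams 106/282 = 37.6%, Dr. Farooq 69/134 = 51.5% → Dr. Farooq
Dr. Adams wins each patient risk group but Dr. Farooq wins overall — the comparison reverses. Dr. Adams's operations skew toward high-risk, which has a lower base rate.

Yes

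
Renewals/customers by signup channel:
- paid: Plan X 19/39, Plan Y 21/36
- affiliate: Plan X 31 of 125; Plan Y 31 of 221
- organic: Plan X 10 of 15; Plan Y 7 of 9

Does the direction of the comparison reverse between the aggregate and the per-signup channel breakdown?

Paid: Plan X 19/39 = 48.7%, Plan Y 21/36 = 58.3% → Plan Y
Affiliate: Plan X 31/125 = 24.8%, Plan Y 31/221 = 14.0% → Plan X
Organic: Plan X 10/15 = 66.7%, Plan Y 7/9 = 77.8% → Plan Y
Overall: Plan X 60/179 = 33.5%, Plan Y 59/266 = 22.2% → Plan X
Neither sweeps: Plan X wins 1 of 3 groups, Plan Y wins 2. Plan X wins overall but not every group — no Simpson reversal.

No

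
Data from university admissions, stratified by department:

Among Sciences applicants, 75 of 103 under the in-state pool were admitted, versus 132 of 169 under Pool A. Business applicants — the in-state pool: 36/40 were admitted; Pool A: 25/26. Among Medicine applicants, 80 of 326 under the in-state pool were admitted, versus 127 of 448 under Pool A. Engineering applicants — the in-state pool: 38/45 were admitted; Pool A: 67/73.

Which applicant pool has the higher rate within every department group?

Pool A

Sciences: the in-state pool 75/103 = 72.8%, Pool A 132/169 = 78.1% → Pool A
Business: the in-state pool 36/40 = 90.0%, Pool A 25/26 = 96.2% → Pool A
Medicine: the in-state pool 80/326 = 24.5%, Pool A 127/448 = 28.3% → Pool A
Engineering: the in-state pool 38/45 = 84.4%, Pool A 67/73 = 91.8% → Pool A
Pool A has the higher rate in all 4 groups.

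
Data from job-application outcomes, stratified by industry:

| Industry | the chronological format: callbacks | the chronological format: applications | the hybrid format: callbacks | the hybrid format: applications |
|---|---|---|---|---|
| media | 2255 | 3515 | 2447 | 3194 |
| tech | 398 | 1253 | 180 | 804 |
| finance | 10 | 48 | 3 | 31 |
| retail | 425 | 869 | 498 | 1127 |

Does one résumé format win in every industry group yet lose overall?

No

Media: the chronological format 2255/3515 = 64.2%, the hybrid format 2447/3194 = 76.6% → the hybrid format
Tech: the chronological format 398/1253 = 31.8%, the hybrid format 180/804 = 22.4% → the chronological format
Finance: the chronological format 10/48 = 20.8%, the hybrid format 3/31 = 9.7% → the chronological format
Retail: the chronological format 425/869 = 48.9%, the hybrid format 498/1127 = 44.2% → the chronological format
Overall: the chronological format 3088/5685 = 54.3%, the hybrid format 3128/5156 = 60.7% → the hybrid format
Neither sweeps: the chronological format wins 3 of 4 groups, the hybrid format wins 1. The hybrid format wins overall but not every group — no Simpson reversal.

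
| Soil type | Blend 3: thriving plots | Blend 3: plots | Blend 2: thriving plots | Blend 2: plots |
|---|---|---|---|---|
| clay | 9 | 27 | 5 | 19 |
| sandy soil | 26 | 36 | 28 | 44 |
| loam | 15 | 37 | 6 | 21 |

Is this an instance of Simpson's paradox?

Clay: Blend 3 9/27 = 33.3%, Blend 2 5/19 = 26.3% → Blend 3
Sandy soil: Blend 3 26/36 = 72.2%, Blend 2 28/44 = 63.6% → Blend 3
Loam: Blend 3 15/37 = 40.5%, Blend 2 6/21 = 28.6% → Blend 3
Overall: Blend 3 50/100 = 50.0%, Blend 2 39/84 = 46.4% → Blend 3
Blend 3 wins overall and in every soil group — no reversal.

No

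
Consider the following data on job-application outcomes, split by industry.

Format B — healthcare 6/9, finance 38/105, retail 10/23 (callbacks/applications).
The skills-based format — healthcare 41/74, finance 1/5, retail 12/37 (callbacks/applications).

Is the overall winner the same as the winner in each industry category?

Healthcare: Format B 6/9 = 66.7%, the skills-based format 41/74 = 55.4% → Format B
Finance: Format B 38/105 = 36.2%, the skills-based format 1/5 = 20.0% → Format B
Retail: Format B 10/23 = 43.5%, the skills-based format 12/37 = 32.4% → Format B
Overall: Format B 54/137 = 39.4%, the skills-based format 54/116 = 46.6% → the skills-based format
Format B wins each industry group but the skills-based format wins overall — the comparison reverses. Format B's applications skew toward finance, which has a lower base rate.

No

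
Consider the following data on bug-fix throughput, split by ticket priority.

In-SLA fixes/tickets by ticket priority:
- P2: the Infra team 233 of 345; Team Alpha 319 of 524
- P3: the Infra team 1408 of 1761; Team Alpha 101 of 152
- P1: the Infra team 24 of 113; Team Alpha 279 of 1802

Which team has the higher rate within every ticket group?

the Infra team

P2: the Infra team 233/345 = 67.5%, Team Alpha 319/524 = 60.9% → the Infra team
P3: the Infra team 1408/1761 = 80.0%, Team Alpha 101/152 = 66.4% → the Infra team
P1: the Infra team 24/113 = 21.2%, Team Alpha 279/1802 = 15.5% → the Infra team
The Infra team has the higher rate in all 3 groups.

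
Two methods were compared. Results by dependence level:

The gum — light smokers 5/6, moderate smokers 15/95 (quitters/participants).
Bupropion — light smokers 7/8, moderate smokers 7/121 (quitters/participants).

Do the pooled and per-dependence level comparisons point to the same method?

No

Light smokers: the gum 5/6 = 83.3%, bupropion 7/8 = 87.5% → bupropion
Moderate smokers: the gum 15/95 = 15.8%, bupropion 7/121 = 5.8% → the gum
Overall: the gum 20/101 = 19.8%, bupropion 14/129 = 10.9% → the gum
Neither sweeps: the gum wins 1 of 2 groups, bupropion wins 1. The gum wins overall but not every group — no Simpson reversal.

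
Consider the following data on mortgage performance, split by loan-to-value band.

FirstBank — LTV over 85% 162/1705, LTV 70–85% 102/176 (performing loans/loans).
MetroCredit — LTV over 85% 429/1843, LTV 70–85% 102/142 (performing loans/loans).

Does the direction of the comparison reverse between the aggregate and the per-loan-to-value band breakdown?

LTV over 85%: FirstBank 162/1705 = 9.5%, MetroCredit 429/1843 = 23.3% → MetroCredit
LTV 70–85%: FirstBank 102/176 = 58.0%, MetroCredit 102/142 = 71.8% → MetroCredit
Overall: FirstBank 264/1881 = 14.0%, MetroCredit 531/1985 = 26.8% → MetroCredit
MetroCredit wins overall and in every loan-to-value group — no reversal.

No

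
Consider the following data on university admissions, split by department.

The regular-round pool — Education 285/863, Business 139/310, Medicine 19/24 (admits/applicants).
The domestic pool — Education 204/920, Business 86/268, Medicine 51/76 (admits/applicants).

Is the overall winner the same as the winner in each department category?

Education: the regular-round pool 285/863 = 33.0%, the domestic pool 204/920 = 22.2% → the regular-round pool
Business: the regular-round pool 139/310 = 44.8%, the domestic pool 86/268 = 32.1% → the regular-round pool
Medicine: the regular-round pool 19/24 = 79.2%, the domestic pool 51/76 = 67.1% → the regular-round pool
Overall: the regular-round pool 443/1197 = 37.0%, the domestic pool 341/1264 = 27.0% → the regular-round pool
The regular-round pool wins overall and in every department group — no reversal.

Yes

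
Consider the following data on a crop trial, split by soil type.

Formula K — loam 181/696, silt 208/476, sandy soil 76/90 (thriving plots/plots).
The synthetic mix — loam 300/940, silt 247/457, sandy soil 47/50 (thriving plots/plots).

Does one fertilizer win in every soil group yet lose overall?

Loam: Formula K 181/696 = 26.0%, the synthetic mix 300/940 = 31.9% → the synthetic mix
Silt: Formula K 208/476 = 43.7%, the synthetic mix 247/457 = 54.0% → the synthetic mix
Sandy soil: Formula K 76/90 = 84.4%, the synthetic mix 47/50 = 94.0% → the synthetic mix
Overall: Formula K 465/1262 = 36.8%, the synthetic mix 594/1447 = 41.1% → the synthetic mix
The synthetic mix wins overall and in every soil group — no reversal.

No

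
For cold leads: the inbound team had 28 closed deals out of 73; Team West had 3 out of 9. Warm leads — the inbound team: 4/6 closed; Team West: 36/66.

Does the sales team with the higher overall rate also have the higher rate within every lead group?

Cold: the inbound team 28/73 = 38.4%, Team West 3/9 = 33.3% → the inbound team
Warm: the inbound team 4/6 = 66.7%, Team West 36/66 = 54.5% → the inbound team
Overall: the inbound team 32/79 = 40.5%, Team West 39/75 = 52.0% → Team West
The inbound team wins each lead group but Team West wins overall — the comparison reverses. The inbound team's leads skew toward cold, which has a lower base rate.

No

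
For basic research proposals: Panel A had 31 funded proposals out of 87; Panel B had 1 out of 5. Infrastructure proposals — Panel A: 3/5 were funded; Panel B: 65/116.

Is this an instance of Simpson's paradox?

Basic research: Panel A 31/87 = 35.6%, Panel B 1/5 = 20.0% → Panel A
Infrastructure: Panel A 3/5 = 60.0%, Panel B 65/116 = 56.0% → Panel A
Overall: Panel A 34/92 = 37.0%, Panel B 66/121 = 54.5% → Panel B
Panel A wins each proposal group but Panel B wins overall — the comparison reverses. Panel A's proposals skew toward basic research, which has a lower base rate.

Yes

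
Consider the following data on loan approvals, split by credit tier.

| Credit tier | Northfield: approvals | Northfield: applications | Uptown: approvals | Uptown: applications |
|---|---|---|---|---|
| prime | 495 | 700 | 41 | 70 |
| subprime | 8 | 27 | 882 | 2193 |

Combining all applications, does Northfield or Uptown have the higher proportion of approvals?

Northfield

Prime: Northfield 495/700 = 70.7%, Uptown 41/70 = 58.6% → Northfield
Subprime: Northfield 8/27 = 29.6%, Uptown 882/2193 = 40.2% → Uptown
Overall: Northfield 503/727 = 69.2%, Uptown 923/2263 = 40.8% → Northfield
(Neither sweeps every credit group, but Northfield has the higher pooled rate.)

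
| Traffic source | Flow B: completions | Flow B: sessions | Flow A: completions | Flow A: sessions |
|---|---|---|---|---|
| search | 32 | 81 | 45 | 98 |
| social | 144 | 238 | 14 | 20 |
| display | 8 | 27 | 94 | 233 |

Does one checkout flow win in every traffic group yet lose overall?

Yes

Search: Flow B 32/81 = 39.5%, Flow A 45/98 = 45.9% → Flow A
Social: Flow B 144/238 = 60.5%, Flow A 14/20 = 70.0% → Flow A
Display: Flow B 8/27 = 29.6%, Flow A 94/233 = 40.3% → Flow A
Overall: Flow B 184/346 = 53.2%, Flow A 153/351 = 43.6% → Flow B
Flow A wins each traffic group but Flow B wins overall — the comparison reverses. Flow A's sessions skew toward display, which has a lower base rate.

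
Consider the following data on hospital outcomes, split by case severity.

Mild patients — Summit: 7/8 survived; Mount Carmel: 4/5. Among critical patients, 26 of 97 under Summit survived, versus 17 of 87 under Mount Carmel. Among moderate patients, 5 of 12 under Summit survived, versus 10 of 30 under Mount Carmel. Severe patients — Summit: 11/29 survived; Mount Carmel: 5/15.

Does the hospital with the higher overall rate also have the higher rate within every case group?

Yes

Mild: Summit 7/8 = 87.5%, Mount Carmel 4/5 = 80.0% → Summit
Critical: Summit 26/97 = 26.8%, Mount Carmel 17/87 = 19.5% → Summit
Moderate: Summit 5/12 = 41.7%, Mount Carmel 10/30 = 33.3% → Summit
Severe: Summit 11/29 = 37.9%, Mount Carmel 5/15 = 33.3% → Summit
Overall: Summit 49/146 = 33.6%, Mount Carmel 36/137 = 26.3% → Summit
Summit wins overall and in every case group — no reversal.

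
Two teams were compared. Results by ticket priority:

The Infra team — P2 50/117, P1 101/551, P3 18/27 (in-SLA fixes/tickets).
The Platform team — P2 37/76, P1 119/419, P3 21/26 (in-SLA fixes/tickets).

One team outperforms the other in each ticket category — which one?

the Platform team

P2: the Infra team 50/117 = 42.7%, the Platform team 37/76 = 48.7% → the Platform team
P1: the Infra team 101/551 = 18.3%, the Platform team 119/419 = 28.4% → the Platform team
P3: the Infra team 18/27 = 66.7%, the Platform team 21/26 = 80.8% → the Platform team
The Platform team has the higher rate in all 3 groups.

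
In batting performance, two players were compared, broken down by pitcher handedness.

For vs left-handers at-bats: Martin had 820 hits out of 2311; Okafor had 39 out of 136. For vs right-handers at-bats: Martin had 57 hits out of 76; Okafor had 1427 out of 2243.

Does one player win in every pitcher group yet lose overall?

Yes

Vs left-handers: Martin 820/2311 = 35.5%, Okafor 39/136 = 28.7% → Martin
Vs right-handers: Martin 57/76 = 75.0%, Okafor 1427/2243 = 63.6% → Martin
Overall: Martin 877/2387 = 36.7%, Okafor 1466/2379 = 61.6% → Okafor
Martin wins each pitcher group but Okafor wins overall — the comparison reverses. Martin's at-bats skew toward vs left-handers, which has a lower base rate.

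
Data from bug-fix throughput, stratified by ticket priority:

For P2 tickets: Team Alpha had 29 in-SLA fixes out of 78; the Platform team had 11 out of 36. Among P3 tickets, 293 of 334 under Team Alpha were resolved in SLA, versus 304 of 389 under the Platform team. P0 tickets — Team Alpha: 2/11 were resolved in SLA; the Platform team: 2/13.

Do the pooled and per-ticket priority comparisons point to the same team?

P2: Team Alpha 29/78 = 37.2%, the Platform team 11/36 = 30.6% → Team Alpha
P3: Team Alpha 293/334 = 87.7%, the Platform team 304/389 = 78.1% → Team Alpha
P0: Team Alpha 2/11 = 18.2%, the Platform team 2/13 = 15.4% → Team Alpha
Overall: Team Alpha 324/423 = 76.6%, the Platform team 317/438 = 72.4% → Team Alpha
Team Alpha wins overall and in every ticket group — no reversal.

Yes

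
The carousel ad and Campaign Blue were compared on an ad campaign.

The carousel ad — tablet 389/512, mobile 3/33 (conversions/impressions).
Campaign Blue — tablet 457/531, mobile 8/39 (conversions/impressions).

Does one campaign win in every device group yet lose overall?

Tablet: the carousel ad 389/512 = 76.0%, Campaign Blue 457/531 = 86.1% → Campaign Blue
Mobile: the carousel ad 3/33 = 9.1%, Campaign Blue 8/39 = 20.5% → Campaign Blue
Overall: the carousel ad 392/545 = 71.9%, Campaign Blue 465/570 = 81.6% → Campaign Blue
Campaign Blue wins overall and in every device group — no reversal.

No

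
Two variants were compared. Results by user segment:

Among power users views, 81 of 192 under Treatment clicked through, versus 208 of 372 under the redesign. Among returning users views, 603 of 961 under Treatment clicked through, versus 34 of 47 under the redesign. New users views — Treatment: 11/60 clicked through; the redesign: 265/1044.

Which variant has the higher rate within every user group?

Power users: Treatment 81/192 = 42.2%, the redesign 208/372 = 55.9% → the redesign
Returning users: Treatment 603/961 = 62.7%, the redesign 34/47 = 72.3% → the redesign
New users: Treatment 11/60 = 18.3%, the redesign 265/1044 = 25.4% → the redesign
The redesign has the higher rate in all 3 groups.

the redesign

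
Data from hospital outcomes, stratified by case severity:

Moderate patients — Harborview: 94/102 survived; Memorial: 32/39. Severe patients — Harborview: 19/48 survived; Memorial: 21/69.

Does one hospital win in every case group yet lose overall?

No

Moderate: Harborview 94/102 = 92.2%, Memorial 32/39 = 82.1% → Harborview
Severe: Harborview 19/48 = 39.6%, Memorial 21/69 = 30.4% → Harborview
Overall: Harborview 113/150 = 75.3%, Memorial 53/108 = 49.1% → Harborview
Harborview wins overall and in every case group — no reversal.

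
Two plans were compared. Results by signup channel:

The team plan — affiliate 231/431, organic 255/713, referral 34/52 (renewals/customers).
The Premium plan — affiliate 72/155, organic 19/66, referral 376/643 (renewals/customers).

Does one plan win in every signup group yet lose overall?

Affiliate: the team plan 231/431 = 53.6%, the Premium plan 72/155 = 46.5% → the team plan
Organic: the team plan 255/713 = 35.8%, the Premium plan 19/66 = 28.8% → the team plan
Referral: the team plan 34/52 = 65.4%, the Premium plan 376/643 = 58.5% → the team plan
Overall: the team plan 520/1196 = 43.5%, the Premium plan 467/864 = 54.1% → the Premium plan
The team plan wins each signup group but the Premium plan wins overall — the comparison reverses. The team plan's customers skew toward organic, which has a lower base rate.

Yes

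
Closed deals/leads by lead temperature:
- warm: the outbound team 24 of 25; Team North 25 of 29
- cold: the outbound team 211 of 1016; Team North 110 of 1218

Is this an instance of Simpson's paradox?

Warm: the outbound team 24/25 = 96.0%, Team North 25/29 = 86.2% → the outbound team
Cold: the outbound team 211/1016 = 20.8%, Team North 110/1218 = 9.0% → the outbound team
Overall: the outbound team 235/1041 = 22.6%, Team North 135/1247 = 10.8% → the outbound team
The outbound team wins overall and in every lead group — no reversal.

No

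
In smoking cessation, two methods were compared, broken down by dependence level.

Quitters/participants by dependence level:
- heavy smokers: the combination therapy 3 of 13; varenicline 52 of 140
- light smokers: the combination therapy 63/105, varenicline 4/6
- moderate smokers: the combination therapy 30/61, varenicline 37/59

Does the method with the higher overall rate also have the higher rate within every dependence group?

No

Heavy smokers: the combination therapy 3/13 = 23.1%, varenicline 52/140 = 37.1% → varenicline
Light smokers: the combination therapy 63/105 = 60.0%, varenicline 4/6 = 66.7% → varenicline
Moderate smokers: the combination therapy 30/61 = 49.2%, varenicline 37/59 = 62.7% → varenicline
Overall: the combination therapy 96/179 = 53.6%, varenicline 93/205 = 45.4% → the combination therapy
Varenicline wins each dependence group but the combination therapy wins overall — the comparison reverses. Varenicline's participants skew toward heavy smokers, which has a lower base rate.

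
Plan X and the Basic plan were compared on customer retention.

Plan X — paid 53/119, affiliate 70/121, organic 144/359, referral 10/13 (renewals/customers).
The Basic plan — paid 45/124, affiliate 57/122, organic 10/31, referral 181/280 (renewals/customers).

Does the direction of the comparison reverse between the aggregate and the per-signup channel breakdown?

Paid: Plan X 53/119 = 44.5%, the Basic plan 45/124 = 36.3% → Plan X
Affiliate: Plan X 70/121 = 57.9%, the Basic plan 57/122 = 46.7% → Plan X
Organic: Plan X 144/359 = 40.1%, the Basic plan 10/31 = 32.3% → Plan X
Referral: Plan X 10/13 = 76.9%, the Basic plan 181/280 = 64.6% → Plan X
Overall: Plan X 277/612 = 45.3%, the Basic plan 293/557 = 52.6% → the Basic plan
Plan X wins each signup group but the Basic plan wins overall — the comparison reverses. Plan X's customers skew toward organic, which has a lower base rate.

Yes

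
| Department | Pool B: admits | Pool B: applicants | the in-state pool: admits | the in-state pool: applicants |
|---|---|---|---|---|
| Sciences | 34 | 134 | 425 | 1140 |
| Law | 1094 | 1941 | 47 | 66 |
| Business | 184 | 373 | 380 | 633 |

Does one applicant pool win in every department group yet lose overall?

Yes

Sciences: Pool B 34/134 = 25.4%, the in-state pool 425/1140 = 37.3% → the in-state pool
Law: Pool B 1094/1941 = 56.4%, the in-state pool 47/66 = 71.2% → the in-state pool
Business: Pool B 184/373 = 49.3%, the in-state pool 380/633 = 60.0% → the in-state pool
Overall: Pool B 1312/2448 = 53.6%, the in-state pool 852/1839 = 46.3% → Pool B
The in-state pool wins each department group but Pool B wins overall — the comparison reverses. The in-state pool's applicants skew toward Sciences, which has a lower base rate.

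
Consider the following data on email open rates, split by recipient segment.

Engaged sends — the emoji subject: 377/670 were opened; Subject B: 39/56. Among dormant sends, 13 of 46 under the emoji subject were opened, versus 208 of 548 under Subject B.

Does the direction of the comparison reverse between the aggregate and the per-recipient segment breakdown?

Engaged: the emoji subject 377/670 = 56.3%, Subject B 39/56 = 69.6% → Subject B
Dormant: the emoji subject 13/46 = 28.3%, Subject B 208/548 = 38.0% → Subject B
Overall: the emoji subject 390/716 = 54.5%, Subject B 247/604 = 40.9% → the emoji subject
Subject B wins each recipient group but the emoji subject wins overall — the comparison reverses. Subject B's sends skew toward dormant, which has a lower base rate.

Yes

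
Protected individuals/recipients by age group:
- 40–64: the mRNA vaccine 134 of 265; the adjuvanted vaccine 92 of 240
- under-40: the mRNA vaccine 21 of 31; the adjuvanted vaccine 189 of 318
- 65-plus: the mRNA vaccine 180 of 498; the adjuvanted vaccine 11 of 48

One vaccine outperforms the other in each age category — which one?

40–64: the mRNA vaccine 134/265 = 50.6%, the adjuvanted vaccine 92/240 = 38.3% → the mRNA vaccine
Under-40: the mRNA vaccine 21/31 = 67.7%, the adjuvanted vaccine 189/318 = 59.4% → the mRNA vaccine
65-plus: the mRNA vaccine 180/498 = 36.1%, the adjuvanted vaccine 11/48 = 22.9% → the mRNA vaccine
The mRNA vaccine has the higher rate in all 3 groups.

the mRNA vaccine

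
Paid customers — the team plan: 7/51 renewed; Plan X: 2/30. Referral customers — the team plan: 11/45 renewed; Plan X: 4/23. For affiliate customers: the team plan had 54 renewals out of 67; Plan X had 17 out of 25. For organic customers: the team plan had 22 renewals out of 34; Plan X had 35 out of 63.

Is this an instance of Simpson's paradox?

Paid: the team plan 7/51 = 13.7%, Plan X 2/30 = 6.7% → the team plan
Referral: the team plan 11/45 = 24.4%, Plan X 4/23 = 17.4% → the team plan
Affiliate: the team plan 54/67 = 80.6%, Plan X 17/25 = 68.0% → the team plan
Organic: the team plan 22/34 = 64.7%, Plan X 35/63 = 55.6% → the team plan
Overall: the team plan 94/197 = 47.7%, Plan X 58/141 = 41.1% → the team plan
The team plan wins overall and in every signup group — no reversal.

No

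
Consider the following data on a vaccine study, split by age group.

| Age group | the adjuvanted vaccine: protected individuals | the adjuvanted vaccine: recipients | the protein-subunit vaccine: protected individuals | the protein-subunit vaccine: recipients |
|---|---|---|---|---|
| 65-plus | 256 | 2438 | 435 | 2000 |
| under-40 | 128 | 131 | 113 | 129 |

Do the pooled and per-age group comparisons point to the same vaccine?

65-plus: the adjuvanted vaccine 256/2438 = 10.5%, the protein-subunit vaccine 435/2000 = 21.8% → the protein-subunit vaccine
Under-40: the adjuvanted vaccine 128/131 = 97.7%, the protein-subunit vaccine 113/129 = 87.6% → the adjuvanted vaccine
Overall: the adjuvanted vaccine 384/2569 = 14.9%, the protein-subunit vaccine 548/2129 = 25.7% → the protein-subunit vaccine
Neither sweeps: the adjuvanted vaccine wins 1 of 2 groups, the protein-subunit vaccine wins 1. The protein-subunit vaccine wins overall but not every group — no Simpson reversal.

No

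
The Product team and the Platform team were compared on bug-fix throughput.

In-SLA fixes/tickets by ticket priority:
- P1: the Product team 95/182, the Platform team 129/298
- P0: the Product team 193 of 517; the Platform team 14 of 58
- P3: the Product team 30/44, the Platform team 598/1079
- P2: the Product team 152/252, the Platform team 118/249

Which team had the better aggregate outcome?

P1: the Product team 95/182 = 52.2%, the Platform team 129/298 = 43.3% → the Product team
P0: the Product team 193/517 = 37.3%, the Platform team 14/58 = 24.1% → the Product team
P3: the Product team 30/44 = 68.2%, the Platform team 598/1079 = 55.4% → the Product team
P2: the Product team 152/252 = 60.3%, the Platform team 118/249 = 47.4% → the Product team
Overall: the Product team 470/995 = 47.2%, the Platform team 859/1684 = 51.0% → the Platform team
(The Product team wins every ticket group but the Platform team wins overall — the Product team's tickets skew toward the low-rate P0 group.)

the Platform team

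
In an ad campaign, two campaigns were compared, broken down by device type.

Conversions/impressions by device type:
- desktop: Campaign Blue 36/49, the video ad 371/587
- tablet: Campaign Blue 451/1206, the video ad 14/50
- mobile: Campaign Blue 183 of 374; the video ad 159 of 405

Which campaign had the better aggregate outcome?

the video ad

Desktop: Campaign Blue 36/49 = 73.5%, the video ad 371/587 = 63.2% → Campaign Blue
Tablet: Campaign Blue 451/1206 = 37.4%, the video ad 14/50 = 28.0% → Campaign Blue
Mobile: Campaign Blue 183/374 = 48.9%, the video ad 159/405 = 39.3% → Campaign Blue
Overall: Campaign Blue 670/1629 = 41.1%, the video ad 544/1042 = 52.2% → the video ad
(Campaign Blue wins every device group but the video ad wins overall — Campaign Blue's impressions skew toward the low-rate tablet group.)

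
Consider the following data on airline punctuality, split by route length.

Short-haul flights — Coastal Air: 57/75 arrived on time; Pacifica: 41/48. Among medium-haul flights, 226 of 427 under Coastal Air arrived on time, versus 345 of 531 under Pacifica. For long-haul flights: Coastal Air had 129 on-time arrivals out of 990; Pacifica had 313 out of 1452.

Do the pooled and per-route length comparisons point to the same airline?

Yes

Short-haul: Coastal Air 57/75 = 76.0%, Pacifica 41/48 = 85.4% → Pacifica
Medium-haul: Coastal Air 226/427 = 52.9%, Pacifica 345/531 = 65.0% → Pacifica
Long-haul: Coastal Air 129/990 = 13.0%, Pacifica 313/1452 = 21.6% → Pacifica
Overall: Coastal Air 412/1492 = 27.6%, Pacifica 699/2031 = 34.4% → Pacifica
Pacifica wins overall and in every route group — no reversal.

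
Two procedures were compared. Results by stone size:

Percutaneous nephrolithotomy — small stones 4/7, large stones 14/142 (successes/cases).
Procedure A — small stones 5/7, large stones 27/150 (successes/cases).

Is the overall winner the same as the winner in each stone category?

Yes

Small stones: percutaneous nephrolithotomy 4/7 = 57.1%, Procedure A 5/7 = 71.4% → Procedure A
Large stones: percutaneous nephrolithotomy 14/142 = 9.9%, Procedure A 27/150 = 18.0% → Procedure A
Overall: percutaneous nephrolithotomy 18/149 = 12.1%, Procedure A 32/157 = 20.4% → Procedure A
Procedure A wins overall and in every stone group — no reversal.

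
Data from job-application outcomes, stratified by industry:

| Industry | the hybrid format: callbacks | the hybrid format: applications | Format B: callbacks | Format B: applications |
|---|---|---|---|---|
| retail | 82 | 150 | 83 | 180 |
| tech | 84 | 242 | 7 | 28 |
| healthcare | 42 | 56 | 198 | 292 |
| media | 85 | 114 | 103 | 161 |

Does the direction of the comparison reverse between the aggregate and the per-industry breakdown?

Retail: the hybrid format 82/150 = 54.7%, Format B 83/180 = 46.1% → the hybrid format
Tech: the hybrid format 84/242 = 34.7%, Format B 7/28 = 25.0% → the hybrid format
Healthcare: the hybrid format 42/56 = 75.0%, Format B 198/292 = 67.8% → the hybrid format
Media: the hybrid format 85/114 = 74.6%, Format B 103/161 = 64.0% → the hybrid format
Overall: the hybrid format 293/562 = 52.1%, Format B 391/661 = 59.2% → Format B
The hybrid format wins each industry group but Format B wins overall — the comparison reverses. The hybrid format's applications skew toward tech, which has a lower base rate.

Yes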